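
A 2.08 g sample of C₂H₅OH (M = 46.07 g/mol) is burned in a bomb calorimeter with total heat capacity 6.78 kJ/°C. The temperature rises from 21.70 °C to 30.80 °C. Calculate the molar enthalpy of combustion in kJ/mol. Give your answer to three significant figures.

ΔT = 30.80 − 21.70 = 9.10 °C
q_cal = C_cal × ΔT = 6.78 × 9.10 = 61.698 kJ
n = 2.08 / 46.07 = 0.04515 mol
q_rxn = −q_cal = -61.698 kJ
ΔH = -61.698 / 0.04515 = -1367 kJ/mol

ΔH = -1370 kJ/mol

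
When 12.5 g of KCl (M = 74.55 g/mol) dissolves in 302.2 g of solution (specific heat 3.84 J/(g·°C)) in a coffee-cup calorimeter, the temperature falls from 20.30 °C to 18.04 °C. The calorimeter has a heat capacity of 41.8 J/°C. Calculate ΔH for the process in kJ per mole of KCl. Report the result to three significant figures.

|ΔT| = |18.04 − 20.30| = 2.26 °C
|q_surr| = (302.2 × 3.84 + 41.8) × 2.26 = 1202.248 × 2.26 = 2717 J
n(KCl) = 12.5 / 74.55 = 0.1677 mol
Temperature fell, so q_rxn = +|q_surr| = 2.717 kJ
ΔH = q_rxn / n = 16.20 kJ/mol

ΔH = 16.2 kJ/mol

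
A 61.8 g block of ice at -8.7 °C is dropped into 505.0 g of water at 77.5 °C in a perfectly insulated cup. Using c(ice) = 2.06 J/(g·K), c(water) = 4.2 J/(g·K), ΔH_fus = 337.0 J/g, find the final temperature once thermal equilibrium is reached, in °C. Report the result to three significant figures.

T_f = 59.8 °C

Heat to bring ice to 0 °C and melt it: q₁ = 61.8×2.06×8.7 + 61.8×337.0 = 21934 J
Heat the water can supply cooling to 0 °C: 505.0×4.2×77.5 = 164378 J > q₁, so all ice melts.
Energy balance: 505.0×4.2×(77.5 − T) = 21934 + 61.8×4.2×(T − 0)
2121(77.5 − T) = 21934 + 259.56 T
164378 − 21934 = 2380.56 T
T = 142444 / 2380.56 = 59.84 °C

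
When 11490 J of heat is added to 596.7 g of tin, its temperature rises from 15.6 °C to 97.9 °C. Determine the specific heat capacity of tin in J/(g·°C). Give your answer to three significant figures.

c = 0.234 J/(g·°C)

c = q / (m ΔT) = 11490 / (596.7 × 82.3)
c = 11490 / 49108.41 = 0.234 J/(g·°C)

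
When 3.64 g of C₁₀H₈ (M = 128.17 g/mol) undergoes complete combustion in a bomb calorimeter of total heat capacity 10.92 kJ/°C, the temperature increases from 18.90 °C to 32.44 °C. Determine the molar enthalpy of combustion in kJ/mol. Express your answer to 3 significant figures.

ΔH = -5210 kJ/mol

ΔT = 32.44 − 18.90 = 13.54 °C
q_cal = C_cal × ΔT = 10.92 × 13.54 = 147.8568 kJ
n = 3.64 / 128.17 = 0.02840 mol
q_rxn = −q_cal = -147.8568 kJ
ΔH = -147.8568 / 0.02840 = -5206 kJ/mol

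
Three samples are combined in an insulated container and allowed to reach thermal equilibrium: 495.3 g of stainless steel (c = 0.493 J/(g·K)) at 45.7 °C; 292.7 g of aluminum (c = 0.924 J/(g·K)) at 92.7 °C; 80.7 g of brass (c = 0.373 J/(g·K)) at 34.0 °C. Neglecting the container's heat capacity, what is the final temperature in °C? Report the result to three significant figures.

Σ mᵢcᵢ(T − Tᵢ) = 0  ⇒  T = Σ mᵢcᵢTᵢ / Σ mᵢcᵢ
Σ mᵢcᵢ = 495.3×0.493 + 292.7×0.924 + 80.7×0.373 = 544.7388
Σ mᵢcᵢTᵢ = 244.1829×45.7 + 270.4548×92.7 + 30.1011×34.0 = 37254
T = 37254 / 544.7388 = 68.39 °C

T_f = 68.4 °C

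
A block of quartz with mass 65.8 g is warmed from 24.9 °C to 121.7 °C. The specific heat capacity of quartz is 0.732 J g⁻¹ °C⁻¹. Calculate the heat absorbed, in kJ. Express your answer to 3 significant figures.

q = m c ΔT = 65.8 × 0.732 × (121.7 − 24.9)
q = 65.8 × 0.732 × 96.8 = 4662 J = 4.66 kJ

q = 4.66 kJ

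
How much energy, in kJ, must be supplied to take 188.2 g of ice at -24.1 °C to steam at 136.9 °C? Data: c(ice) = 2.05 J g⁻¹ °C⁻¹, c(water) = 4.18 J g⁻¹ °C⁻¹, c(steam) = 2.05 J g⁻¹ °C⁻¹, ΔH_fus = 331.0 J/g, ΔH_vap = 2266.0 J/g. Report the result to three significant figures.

q = 591 kJ

q1 (heat ice -24.1→0.0 °C): 188.2 × 2.05 × 24.1 = 9298 J
q2 (melt at 0 °C): 188.2 × 331.0 = 62294 J
q3 (heat water 0.0→100.0 °C): 188.2 × 4.18 × 100.0 = 78668 J
q4 (vaporize at 100 °C): 188.2 × 2266.0 = 426461 J
q5 (heat steam 100.0→136.9 °C): 188.2 × 2.05 × 36.9 = 14236 J
Total: 9298 + 62294 + 78668 + 426461 + 14236 = 590957 J = 591 kJ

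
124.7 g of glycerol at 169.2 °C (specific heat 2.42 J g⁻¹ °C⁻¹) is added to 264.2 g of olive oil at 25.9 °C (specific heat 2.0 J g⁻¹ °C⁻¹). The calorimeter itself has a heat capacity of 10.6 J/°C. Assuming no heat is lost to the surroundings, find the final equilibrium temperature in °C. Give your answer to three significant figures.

T_f = 77.3 °C

Heat lost by glycerol = heat gained by olive oil + calorimeter.
(124.7)(2.42)(169.2 − T) = [(264.2)(2.0) + 10.6](T − 25.9)
301.774 (169.2 − T) = 539.0 (T − 25.9)
51060 − 301.774 T = 539.0 T − 13960
65020 = 840.774 T
T = 77.33 °C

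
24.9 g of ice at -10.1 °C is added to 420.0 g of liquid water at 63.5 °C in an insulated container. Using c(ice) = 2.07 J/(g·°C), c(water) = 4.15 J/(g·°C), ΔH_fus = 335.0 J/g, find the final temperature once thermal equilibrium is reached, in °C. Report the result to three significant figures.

T_f = 55.1 °C

Heat to bring ice to 0 °C and melt it: q₁ = 24.9×2.07×10.1 + 24.9×335.0 = 8862.1 J
Heat the water can supply cooling to 0 °C: 420.0×4.15×63.5 = 110681 J > q₁, so all ice melts.
Energy balance: 420.0×4.15×(63.5 − T) = 8862.1 + 24.9×4.15×(T − 0)
1743(63.5 − T) = 8862.1 + 103.335 T
110681 − 8862.1 = 1846.335 T
T = 101818.9 / 1846.335 = 55.146 °C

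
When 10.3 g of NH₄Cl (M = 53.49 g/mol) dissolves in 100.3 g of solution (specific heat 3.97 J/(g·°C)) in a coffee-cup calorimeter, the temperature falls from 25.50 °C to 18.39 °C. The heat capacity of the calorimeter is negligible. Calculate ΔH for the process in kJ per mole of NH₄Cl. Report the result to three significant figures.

|ΔT| = |18.39 − 25.50| = 7.11 °C
|q_surr| = (100.3 × 3.97) × 7.11 = 398.191 × 7.11 = 2831 J
n(NH₄Cl) = 10.3 / 53.49 = 0.1926 mol
Temperature fell, so q_rxn = +|q_surr| = 2.831 kJ
ΔH = q_rxn / n = 14.70 kJ/mol

ΔH = 14.7 kJ/mol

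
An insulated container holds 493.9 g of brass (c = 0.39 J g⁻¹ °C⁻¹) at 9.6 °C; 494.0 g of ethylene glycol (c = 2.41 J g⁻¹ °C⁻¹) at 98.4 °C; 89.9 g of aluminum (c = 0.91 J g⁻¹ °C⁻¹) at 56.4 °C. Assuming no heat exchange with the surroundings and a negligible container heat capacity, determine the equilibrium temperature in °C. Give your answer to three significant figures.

Σ mᵢcᵢ(T − Tᵢ) = 0  ⇒  T = Σ mᵢcᵢTᵢ / Σ mᵢcᵢ
Σ mᵢcᵢ = 493.9×0.39 + 494.0×2.41 + 89.9×0.91 = 1464.970
Σ mᵢcᵢTᵢ = 192.621×9.6 + 1190.54×98.4 + 81.809×56.4 = 123610
T = 123610 / 1464.970 = 84.38 °C

T_f = 84.4 °C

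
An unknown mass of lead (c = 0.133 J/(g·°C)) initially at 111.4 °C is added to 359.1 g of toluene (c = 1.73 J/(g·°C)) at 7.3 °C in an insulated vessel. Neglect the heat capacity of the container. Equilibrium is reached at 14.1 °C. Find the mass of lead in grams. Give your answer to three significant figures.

q_gained = (359.1 × 1.73) × (14.1 − 7.3) = 4224 J
q_lost = m × 0.133 × (111.4 − 14.1) = 12.9409 m
m = 4224 / 12.9409 = 326 g

m = 326 g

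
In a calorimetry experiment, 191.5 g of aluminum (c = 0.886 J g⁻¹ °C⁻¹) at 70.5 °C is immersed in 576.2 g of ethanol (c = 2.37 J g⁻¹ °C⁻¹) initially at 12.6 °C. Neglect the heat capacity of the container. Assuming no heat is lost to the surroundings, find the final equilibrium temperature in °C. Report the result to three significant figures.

Heat lost by aluminum = heat gained by ethanol.
(191.5)(0.886)(70.5 − T) = (576.2)(2.37)(T − 12.6)
169.669 (70.5 − T) = 1365.594 (T − 12.6)
11962 − 169.669 T = 1365.594 T − 17206
29168 = 1535.263 T
T = 19.00 °C

T_f = 19.0 °C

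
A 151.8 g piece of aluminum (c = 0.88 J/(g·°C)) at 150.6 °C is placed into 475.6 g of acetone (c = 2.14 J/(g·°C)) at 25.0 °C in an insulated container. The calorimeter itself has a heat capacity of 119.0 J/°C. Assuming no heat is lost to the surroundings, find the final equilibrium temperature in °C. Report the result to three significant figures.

Heat lost by aluminum = heat gained by acetone + calorimeter.
(151.8)(0.88)(150.6 − T) = [(475.6)(2.14) + 119.0](T − 25.0)
133.584 (150.6 − T) = 1136.784 (T − 25.0)
20118 − 133.584 T = 1136.784 T − 28420
48538 = 1270.368 T
T = 38.21 °C

T_f = 38.2 °C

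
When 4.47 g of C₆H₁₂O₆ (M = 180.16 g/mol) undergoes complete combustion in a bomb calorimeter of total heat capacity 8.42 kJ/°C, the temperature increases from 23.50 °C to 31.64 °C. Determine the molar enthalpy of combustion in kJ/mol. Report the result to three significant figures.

ΔH = -2760 kJ/mol

ΔT = 31.64 − 23.50 = 8.14 °C
q_cal = C_cal × ΔT = 8.42 × 8.14 = 68.5388 kJ
n = 4.47 / 180.16 = 0.02481 mol
q_rxn = −q_cal = -68.5388 kJ
ΔH = -68.5388 / 0.02481 = -2763 kJ/mol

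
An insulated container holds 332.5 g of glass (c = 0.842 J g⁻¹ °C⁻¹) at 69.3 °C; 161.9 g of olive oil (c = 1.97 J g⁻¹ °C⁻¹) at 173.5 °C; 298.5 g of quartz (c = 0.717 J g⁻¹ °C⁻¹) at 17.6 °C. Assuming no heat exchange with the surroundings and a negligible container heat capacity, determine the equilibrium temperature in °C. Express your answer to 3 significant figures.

T_f = 96.6 °C

Σ mᵢcᵢ(T − Tᵢ) = 0  ⇒  T = Σ mᵢcᵢTᵢ / Σ mᵢcᵢ
Σ mᵢcᵢ = 332.5×0.842 + 161.9×1.97 + 298.5×0.717 = 812.9325
Σ mᵢcᵢTᵢ = 279.965×69.3 + 318.943×173.5 + 214.0245×17.6 = 78505
T = 78505 / 812.9325 = 96.57 °C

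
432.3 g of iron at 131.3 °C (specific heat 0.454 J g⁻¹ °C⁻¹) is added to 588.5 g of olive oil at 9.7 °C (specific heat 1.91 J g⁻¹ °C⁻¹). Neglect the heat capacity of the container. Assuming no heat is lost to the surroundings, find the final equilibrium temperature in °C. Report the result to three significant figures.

Heat lost by iron = heat gained by olive oil.
(432.3)(0.454)(131.3 − T) = (588.5)(1.91)(T − 9.7)
196.2642 (131.3 − T) = 1124.035 (T − 9.7)
25769 − 196.2642 T = 1124.035 T − 10903
36672 = 1320.2992 T
T = 27.78 °C

T_f = 27.8 °C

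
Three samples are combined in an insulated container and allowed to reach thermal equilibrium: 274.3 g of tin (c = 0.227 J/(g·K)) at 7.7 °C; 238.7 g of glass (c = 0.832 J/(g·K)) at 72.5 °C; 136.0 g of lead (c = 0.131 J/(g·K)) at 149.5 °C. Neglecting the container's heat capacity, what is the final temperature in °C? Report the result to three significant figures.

Σ mᵢcᵢ(T − Tᵢ) = 0  ⇒  T = Σ mᵢcᵢTᵢ / Σ mᵢcᵢ
Σ mᵢcᵢ = 274.3×0.227 + 238.7×0.832 + 136.0×0.131 = 278.6805
Σ mᵢcᵢTᵢ = 62.2661×7.7 + 198.5984×72.5 + 17.816×149.5 = 17541
T = 17541 / 278.6805 = 62.94 °C

T_f = 62.9 °C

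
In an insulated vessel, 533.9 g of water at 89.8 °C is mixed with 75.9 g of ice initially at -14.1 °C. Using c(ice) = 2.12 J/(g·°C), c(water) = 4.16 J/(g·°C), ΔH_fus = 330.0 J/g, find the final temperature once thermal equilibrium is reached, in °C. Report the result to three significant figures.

T_f = 67.9 °C

Heat to bring ice to 0 °C and melt it: q₁ = 75.9×2.12×14.1 + 75.9×330.0 = 27316 J
Heat the water can supply cooling to 0 °C: 533.9×4.16×89.8 = 199448 J > q₁, so all ice melts.
Energy balance: 533.9×4.16×(89.8 − T) = 27316 + 75.9×4.16×(T − 0)
2221.024(89.8 − T) = 27316 + 315.744 T
199448 − 27316 = 2536.768 T
T = 172132 / 2536.768 = 67.85 °C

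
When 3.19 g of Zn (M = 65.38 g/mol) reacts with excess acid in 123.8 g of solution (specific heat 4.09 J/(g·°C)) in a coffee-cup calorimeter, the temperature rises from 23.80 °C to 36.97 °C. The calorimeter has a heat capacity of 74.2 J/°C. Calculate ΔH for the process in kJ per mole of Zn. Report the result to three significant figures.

ΔH = -157 kJ/mol

|ΔT| = |36.97 − 23.80| = 13.17 °C
|q_surr| = (123.8 × 4.09 + 74.2) × 13.17 = 580.542 × 13.17 = 7646 J
n(Zn) = 3.19 / 65.38 = 0.04879 mol
Temperature rose, so q_rxn = −|q_surr| = -7.646 kJ
ΔH = q_rxn / n = -156.7 kJ/mol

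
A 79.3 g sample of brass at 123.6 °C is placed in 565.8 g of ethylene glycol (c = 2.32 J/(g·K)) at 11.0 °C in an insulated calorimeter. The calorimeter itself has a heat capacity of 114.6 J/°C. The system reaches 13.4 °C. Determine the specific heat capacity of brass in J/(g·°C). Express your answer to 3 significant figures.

q_gained = (565.8 × 2.32 + 114.6) × (13.4 − 11.0) = 3425 J
q_lost = 79.3 × c × (123.6 − 13.4) = 8738.86 c
Set equal: c = 3425 / 8738.86 = 0.392 J/(g·°C)

c = 0.392 J/(g·°C)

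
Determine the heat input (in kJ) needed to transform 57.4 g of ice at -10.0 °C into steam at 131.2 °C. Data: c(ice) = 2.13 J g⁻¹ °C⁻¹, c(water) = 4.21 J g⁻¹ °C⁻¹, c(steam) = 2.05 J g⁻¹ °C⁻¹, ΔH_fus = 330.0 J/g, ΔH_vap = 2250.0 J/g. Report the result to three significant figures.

q1 (heat ice -10.0→0.0 °C): 57.4 × 2.13 × 10.0 = 1223 J
q2 (melt at 0 °C): 57.4 × 330.0 = 18942 J
q3 (heat water 0.0→100.0 °C): 57.4 × 4.21 × 100.0 = 24165 J
q4 (vaporize at 100 °C): 57.4 × 2250.0 = 129150 J
q5 (heat steam 100.0→131.2 °C): 57.4 × 2.05 × 31.2 = 3671 J
Total: 1223 + 18942 + 24165 + 129150 + 3671 = 177151 J = 177 kJ

q = 177 kJ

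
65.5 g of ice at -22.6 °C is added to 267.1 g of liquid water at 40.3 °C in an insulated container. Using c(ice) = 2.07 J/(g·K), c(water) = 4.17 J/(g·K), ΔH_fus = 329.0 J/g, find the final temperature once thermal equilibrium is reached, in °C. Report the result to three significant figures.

T_f = 14.6 °C

Heat to bring ice to 0 °C and melt it: q₁ = 65.5×2.07×22.6 + 65.5×329.0 = 24614 J
Heat the water can supply cooling to 0 °C: 267.1×4.17×40.3 = 44886.4 J > q₁, so all ice melts.
Energy balance: 267.1×4.17×(40.3 − T) = 24614 + 65.5×4.17×(T − 0)
1113.807(40.3 − T) = 24614 + 273.135 T
44886.4 − 24614 = 1386.942 T
T = 20272.4 / 1386.942 = 14.62 °C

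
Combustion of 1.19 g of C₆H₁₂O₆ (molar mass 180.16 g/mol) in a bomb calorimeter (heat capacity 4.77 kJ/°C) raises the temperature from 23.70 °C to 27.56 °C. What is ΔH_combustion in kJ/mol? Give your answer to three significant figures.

ΔT = 27.56 − 23.70 = 3.86 °C
q_cal = C_cal × ΔT = 4.77 × 3.86 = 18.4122 kJ
n = 1.19 / 180.16 = 0.006605 mol
q_rxn = −q_cal = -18.4122 kJ
ΔH = -18.4122 / 0.006605 = -2788 kJ/mol

ΔH = -2790 kJ/mol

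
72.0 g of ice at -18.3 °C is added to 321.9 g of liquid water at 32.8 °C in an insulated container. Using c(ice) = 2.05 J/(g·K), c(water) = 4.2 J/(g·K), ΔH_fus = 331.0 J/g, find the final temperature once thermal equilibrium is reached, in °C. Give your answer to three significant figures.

Heat to bring ice to 0 °C and melt it: q₁ = 72.0×2.05×18.3 + 72.0×331.0 = 26533 J
Heat the water can supply cooling to 0 °C: 321.9×4.2×32.8 = 44344.9 J > q₁, so all ice melts.
Energy balance: 321.9×4.2×(32.8 − T) = 26533 + 72.0×4.2×(T − 0)
1351.98(32.8 − T) = 26533 + 302.4 T
44344.9 − 26533 = 1654.38 T
T = 17811.9 / 1654.38 = 10.77 °C

T_f = 10.8 °C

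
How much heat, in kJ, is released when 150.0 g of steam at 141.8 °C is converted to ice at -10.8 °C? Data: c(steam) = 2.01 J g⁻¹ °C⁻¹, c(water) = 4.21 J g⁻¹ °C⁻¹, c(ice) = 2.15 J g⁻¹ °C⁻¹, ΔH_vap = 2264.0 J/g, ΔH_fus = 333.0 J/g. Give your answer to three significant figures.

q = 469 kJ

q1 (cool steam 141.8→100 °C): 150.0 × 2.01 × 41.8 = 12603 J
q2 (condense at 100 °C): 150.0 × 2264.0 = 339600 J
q3 (cool water 100→0 °C): 150.0 × 4.21 × 100.0 = 63150 J
q4 (freeze at 0 °C): 150.0 × 333.0 = 49950 J
q5 (cool ice 0→-10.8 °C): 150.0 × 2.15 × 10.8 = 3483 J
Total: 12603 + 339600 + 63150 + 49950 + 3483 = 468786 J = 469 kJ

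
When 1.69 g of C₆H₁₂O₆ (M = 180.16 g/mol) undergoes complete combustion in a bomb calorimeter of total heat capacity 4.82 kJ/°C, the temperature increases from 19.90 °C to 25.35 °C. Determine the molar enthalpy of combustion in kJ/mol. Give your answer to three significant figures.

ΔH = -2800 kJ/mol

ΔT = 25.35 − 19.90 = 5.45 °C
q_cal = C_cal × ΔT = 4.82 × 5.45 = 26.269 kJ
n = 1.69 / 180.16 = 0.009381 mol
q_rxn = −q_cal = -26.269 kJ
ΔH = -26.269 / 0.009381 = -2800 kJ/mol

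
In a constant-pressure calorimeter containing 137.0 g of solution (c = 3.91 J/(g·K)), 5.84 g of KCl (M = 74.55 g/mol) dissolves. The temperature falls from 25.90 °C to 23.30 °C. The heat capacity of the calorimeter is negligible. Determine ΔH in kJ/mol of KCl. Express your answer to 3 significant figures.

ΔH = 17.8 kJ/mol

|ΔT| = |23.30 − 25.90| = 2.60 °C
|q_surr| = (137.0 × 3.91) × 2.60 = 535.67 × 2.60 = 1393 J
n(KCl) = 5.84 / 74.55 = 0.07834 mol
Temperature fell, so q_rxn = +|q_surr| = 1.393 kJ
ΔH = q_rxn / n = 17.78 kJ/mol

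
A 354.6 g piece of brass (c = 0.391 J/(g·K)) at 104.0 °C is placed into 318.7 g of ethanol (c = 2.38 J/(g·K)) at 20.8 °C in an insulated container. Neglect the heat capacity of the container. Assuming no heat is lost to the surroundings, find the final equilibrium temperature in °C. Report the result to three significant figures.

T_f = 33.7 °C

Heat lost by brass = heat gained by ethanol.
(354.6)(0.391)(104.0 − T) = (318.7)(2.38)(T − 20.8)
138.6486 (104.0 − T) = 758.506 (T − 20.8)
14419 − 138.6486 T = 758.506 T − 15777
30196 = 897.1546 T
T = 33.66 °C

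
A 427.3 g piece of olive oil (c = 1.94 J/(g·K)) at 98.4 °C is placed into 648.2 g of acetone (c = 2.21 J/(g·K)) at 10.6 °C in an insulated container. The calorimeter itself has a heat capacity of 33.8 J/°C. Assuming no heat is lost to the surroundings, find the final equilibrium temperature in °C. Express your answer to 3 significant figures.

T_f = 42.3 °C

Heat lost by olive oil = heat gained by acetone + calorimeter.
(427.3)(1.94)(98.4 − T) = [(648.2)(2.21) + 33.8](T − 10.6)
828.962 (98.4 − T) = 1466.322 (T − 10.6)
81570 − 828.962 T = 1466.322 T − 15543
97113 = 2295.284 T
T = 42.31 °C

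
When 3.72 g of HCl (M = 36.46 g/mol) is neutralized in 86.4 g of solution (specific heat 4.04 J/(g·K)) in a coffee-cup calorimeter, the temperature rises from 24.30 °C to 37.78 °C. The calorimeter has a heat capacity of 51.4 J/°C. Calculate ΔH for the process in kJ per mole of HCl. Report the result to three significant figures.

|ΔT| = |37.78 − 24.30| = 13.48 °C
|q_surr| = (86.4 × 4.04 + 51.4) × 13.48 = 400.456 × 13.48 = 5398 J
n(HCl) = 3.72 / 36.46 = 0.1020 mol
Temperature rose, so q_rxn = −|q_surr| = -5.398 kJ
ΔH = q_rxn / n = -52.92 kJ/mol

ΔH = -52.9 kJ/mol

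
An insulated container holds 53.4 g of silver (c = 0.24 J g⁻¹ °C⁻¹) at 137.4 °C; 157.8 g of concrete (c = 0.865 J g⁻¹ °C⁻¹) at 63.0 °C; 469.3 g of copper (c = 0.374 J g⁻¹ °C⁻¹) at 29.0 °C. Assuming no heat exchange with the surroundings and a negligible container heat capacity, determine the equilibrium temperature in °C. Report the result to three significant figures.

T_f = 47.6 °C

Σ mᵢcᵢ(T − Tᵢ) = 0  ⇒  T = Σ mᵢcᵢTᵢ / Σ mᵢcᵢ
Σ mᵢcᵢ = 53.4×0.24 + 157.8×0.865 + 469.3×0.374 = 324.8312
Σ mᵢcᵢTᵢ = 12.816×137.4 + 136.497×63.0 + 175.5182×29.0 = 15450
T = 15450 / 324.8312 = 47.56 °C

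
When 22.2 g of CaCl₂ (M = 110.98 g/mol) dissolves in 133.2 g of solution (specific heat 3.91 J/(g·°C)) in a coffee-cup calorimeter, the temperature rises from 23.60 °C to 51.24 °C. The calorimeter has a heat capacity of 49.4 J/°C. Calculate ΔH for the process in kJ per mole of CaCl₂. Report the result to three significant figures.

ΔH = -78.8 kJ/mol

|ΔT| = |51.24 − 23.60| = 27.64 °C
|q_surr| = (133.2 × 3.91 + 49.4) × 27.64 = 570.212 × 27.64 = 15760 J
n(CaCl₂) = 22.2 / 110.98 = 0.2000 mol
Temperature rose, so q_rxn = −|q_surr| = -15.76 kJ
ΔH = q_rxn / n = -78.80 kJ/mol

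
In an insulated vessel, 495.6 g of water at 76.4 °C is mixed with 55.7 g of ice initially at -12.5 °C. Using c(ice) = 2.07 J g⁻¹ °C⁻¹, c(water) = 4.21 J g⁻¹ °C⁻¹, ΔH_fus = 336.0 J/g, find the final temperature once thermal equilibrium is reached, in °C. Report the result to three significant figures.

Heat to bring ice to 0 °C and melt it: q₁ = 55.7×2.07×12.5 + 55.7×336.0 = 20156 J
Heat the water can supply cooling to 0 °C: 495.6×4.21×76.4 = 159407 J > q₁, so all ice melts.
Energy balance: 495.6×4.21×(76.4 − T) = 20156 + 55.7×4.21×(T − 0)
2086.476(76.4 − T) = 20156 + 234.497 T
159407 − 20156 = 2320.973 T
T = 139251 / 2320.973 = 60.00 °C

T_f = 60.0 °C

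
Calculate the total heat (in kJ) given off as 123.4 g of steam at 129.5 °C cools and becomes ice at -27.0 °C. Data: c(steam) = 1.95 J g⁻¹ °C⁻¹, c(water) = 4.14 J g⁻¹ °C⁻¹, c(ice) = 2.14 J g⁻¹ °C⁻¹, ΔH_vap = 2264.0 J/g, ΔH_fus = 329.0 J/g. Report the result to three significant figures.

q = 385 kJ

q1 (cool steam 129.5→100 °C): 123.4 × 1.95 × 29.5 = 7099 J
q2 (condense at 100 °C): 123.4 × 2264.0 = 279378 J
q3 (cool water 100→0 °C): 123.4 × 4.14 × 100.0 = 51088 J
q4 (freeze at 0 °C): 123.4 × 329.0 = 40599 J
q5 (cool ice 0→-27.0 °C): 123.4 × 2.14 × 27.0 = 7130 J
Total: 7099 + 279378 + 51088 + 40599 + 7130 = 385294 J = 385 kJ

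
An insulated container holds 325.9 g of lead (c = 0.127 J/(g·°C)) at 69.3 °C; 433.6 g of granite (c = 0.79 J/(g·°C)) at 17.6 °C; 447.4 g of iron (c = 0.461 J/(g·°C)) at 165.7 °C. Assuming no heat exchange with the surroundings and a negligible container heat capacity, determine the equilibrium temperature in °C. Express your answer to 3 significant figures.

Σ mᵢcᵢ(T − Tᵢ) = 0  ⇒  T = Σ mᵢcᵢTᵢ / Σ mᵢcᵢ
Σ mᵢcᵢ = 325.9×0.127 + 433.6×0.79 + 447.4×0.461 = 590.1847
Σ mᵢcᵢTᵢ = 41.3893×69.3 + 342.544×17.6 + 206.2514×165.7 = 43073
T = 43073 / 590.1847 = 72.98 °C

T_f = 73.0 °C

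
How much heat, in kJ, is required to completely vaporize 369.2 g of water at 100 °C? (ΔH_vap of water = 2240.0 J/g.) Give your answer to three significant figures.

q = 827 kJ

q = m × ΔH_vap = 369.2 × 2240.0 = 827000 J = 827 kJ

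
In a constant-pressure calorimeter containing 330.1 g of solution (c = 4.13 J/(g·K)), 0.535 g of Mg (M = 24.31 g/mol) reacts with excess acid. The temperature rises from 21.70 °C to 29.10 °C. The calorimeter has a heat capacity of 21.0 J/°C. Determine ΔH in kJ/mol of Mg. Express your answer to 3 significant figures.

|ΔT| = |29.10 − 21.70| = 7.40 °C
|q_surr| = (330.1 × 4.13 + 21.0) × 7.40 = 1384.313 × 7.40 = 10240 J
n(Mg) = 0.535 / 24.31 = 0.02201 mol
Temperature rose, so q_rxn = −|q_surr| = -10.24 kJ
ΔH = q_rxn / n = -465.2 kJ/mol

ΔH = -465 kJ/mol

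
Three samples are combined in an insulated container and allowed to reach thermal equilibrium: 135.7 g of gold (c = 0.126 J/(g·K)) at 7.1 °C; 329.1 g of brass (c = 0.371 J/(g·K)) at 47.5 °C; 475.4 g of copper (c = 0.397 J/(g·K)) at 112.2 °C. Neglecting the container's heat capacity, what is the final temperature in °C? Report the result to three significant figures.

Σ mᵢcᵢ(T − Tᵢ) = 0  ⇒  T = Σ mᵢcᵢTᵢ / Σ mᵢcᵢ
Σ mᵢcᵢ = 135.7×0.126 + 329.1×0.371 + 475.4×0.397 = 327.9281
Σ mᵢcᵢTᵢ = 17.0982×7.1 + 122.0961×47.5 + 188.7338×112.2 = 27097
T = 27097 / 327.9281 = 82.63 °C

T_f = 82.6 °C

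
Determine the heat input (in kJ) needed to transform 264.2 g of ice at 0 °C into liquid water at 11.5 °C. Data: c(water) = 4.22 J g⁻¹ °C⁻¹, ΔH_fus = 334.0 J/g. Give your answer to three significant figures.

q1 (melt at 0 °C): 264.2 × 334.0 = 88243 J
q2 (heat water 0.0→11.5 °C): 264.2 × 4.22 × 11.5 = 12822 J
Total: 88243 + 12822 = 101065 J = 101 kJ

q = 101 kJ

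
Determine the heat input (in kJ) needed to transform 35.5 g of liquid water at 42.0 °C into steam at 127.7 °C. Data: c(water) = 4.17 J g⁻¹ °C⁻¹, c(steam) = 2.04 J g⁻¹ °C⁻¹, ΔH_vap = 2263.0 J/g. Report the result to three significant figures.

q = 90.9 kJ

q1 (heat water 42.0→100.0 °C): 35.5 × 4.17 × 58.0 = 8586 J
q2 (vaporize at 100 °C): 35.5 × 2263.0 = 80337 J
q3 (heat steam 100.0→127.7 °C): 35.5 × 2.04 × 27.7 = 2006 J
Total: 8586 + 80337 + 2006 = 90929 J = 90.9 kJ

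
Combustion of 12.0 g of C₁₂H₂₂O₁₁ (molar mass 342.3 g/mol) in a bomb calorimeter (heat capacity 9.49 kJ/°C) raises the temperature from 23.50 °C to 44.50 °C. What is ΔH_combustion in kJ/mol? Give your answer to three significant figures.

ΔH = -5680 kJ/mol

ΔT = 44.50 − 23.50 = 21.00 °C
q_cal = C_cal × ΔT = 9.49 × 21.00 = 199.29 kJ
n = 12.0 / 342.3 = 0.03506 mol
q_rxn = −q_cal = -199.29 kJ
ΔH = -199.29 / 0.03506 = -5684 kJ/mol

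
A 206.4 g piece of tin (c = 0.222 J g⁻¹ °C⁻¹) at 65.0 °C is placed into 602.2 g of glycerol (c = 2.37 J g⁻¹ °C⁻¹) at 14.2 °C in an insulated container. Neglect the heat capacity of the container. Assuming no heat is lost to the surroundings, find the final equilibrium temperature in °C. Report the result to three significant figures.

Heat lost by tin = heat gained by glycerol.
(206.4)(0.222)(65.0 − T) = (602.2)(2.37)(T − 14.2)
45.8208 (65.0 − T) = 1427.214 (T − 14.2)
2978.4 − 45.8208 T = 1427.214 T − 20266
23244.4 = 1473.0348 T
T = 15.78 °C

T_f = 15.8 °C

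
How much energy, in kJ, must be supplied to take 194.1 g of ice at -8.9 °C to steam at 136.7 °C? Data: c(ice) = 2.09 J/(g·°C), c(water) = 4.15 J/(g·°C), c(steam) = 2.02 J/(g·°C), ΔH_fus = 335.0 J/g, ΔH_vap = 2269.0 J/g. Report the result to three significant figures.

q1 (heat ice -8.9→0.0 °C): 194.1 × 2.09 × 8.9 = 3610 J
q2 (melt at 0 °C): 194.1 × 335.0 = 65024 J
q3 (heat water 0.0→100.0 °C): 194.1 × 4.15 × 100.0 = 80552 J
q4 (vaporize at 100 °C): 194.1 × 2269.0 = 440413 J
q5 (heat steam 100.0→136.7 °C): 194.1 × 2.02 × 36.7 = 14389 J
Total: 3610 + 65024 + 80552 + 440413 + 14389 = 603988 J = 604 kJ

q = 604 kJ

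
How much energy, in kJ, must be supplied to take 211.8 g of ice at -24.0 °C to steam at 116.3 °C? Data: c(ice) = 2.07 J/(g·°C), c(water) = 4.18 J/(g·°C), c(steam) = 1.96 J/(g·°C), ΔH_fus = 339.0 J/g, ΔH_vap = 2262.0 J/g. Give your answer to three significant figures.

q1 (heat ice -24.0→0.0 °C): 211.8 × 2.07 × 24.0 = 10522 J
q2 (melt at 0 °C): 211.8 × 339.0 = 71800 J
q3 (heat water 0.0→100.0 °C): 211.8 × 4.18 × 100.0 = 88532 J
q4 (vaporize at 100 °C): 211.8 × 2262.0 = 479092 J
q5 (heat steam 100.0→116.3 °C): 211.8 × 1.96 × 16.3 = 6767 J
Total: 10522 + 71800 + 88532 + 479092 + 6767 = 656713 J = 657 kJ

q = 657 kJ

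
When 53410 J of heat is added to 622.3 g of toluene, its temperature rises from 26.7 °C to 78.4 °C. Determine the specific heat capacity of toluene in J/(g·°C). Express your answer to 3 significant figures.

c = 1.66 J/(g·°C)

c = q / (m ΔT) = 53410 / (622.3 × 51.7)
c = 53410 / 32172.91 = 1.66 J/(g·°C)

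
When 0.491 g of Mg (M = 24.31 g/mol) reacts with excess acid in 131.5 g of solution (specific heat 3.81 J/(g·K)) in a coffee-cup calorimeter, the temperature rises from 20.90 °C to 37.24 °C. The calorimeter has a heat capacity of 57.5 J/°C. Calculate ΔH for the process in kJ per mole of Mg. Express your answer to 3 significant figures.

ΔH = -452 kJ/mol

|ΔT| = |37.24 − 20.90| = 16.34 °C
|q_surr| = (131.5 × 3.81 + 57.5) × 16.34 = 558.515 × 16.34 = 9126 J
n(Mg) = 0.491 / 24.31 = 0.02020 mol
Temperature rose, so q_rxn = −|q_surr| = -9.126 kJ
ΔH = q_rxn / n = -451.8 kJ/mol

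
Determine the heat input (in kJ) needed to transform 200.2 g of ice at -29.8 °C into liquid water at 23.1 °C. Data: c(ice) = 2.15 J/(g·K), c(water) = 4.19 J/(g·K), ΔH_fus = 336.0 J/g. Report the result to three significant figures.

q = 99.5 kJ

q1 (heat ice -29.8→0.0 °C): 200.2 × 2.15 × 29.8 = 12827 J
q2 (melt at 0 °C): 200.2 × 336.0 = 67267 J
q3 (heat water 0.0→23.1 °C): 200.2 × 4.19 × 23.1 = 19377 J
Total: 12827 + 67267 + 19377 = 99471 J = 99.5 kJ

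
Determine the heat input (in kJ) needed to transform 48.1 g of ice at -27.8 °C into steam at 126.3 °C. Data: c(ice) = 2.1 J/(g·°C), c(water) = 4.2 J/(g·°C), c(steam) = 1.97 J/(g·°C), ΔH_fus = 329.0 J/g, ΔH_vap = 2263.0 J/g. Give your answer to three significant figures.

q1 (heat ice -27.8→0.0 °C): 48.1 × 2.1 × 27.8 = 2808 J
q2 (melt at 0 °C): 48.1 × 329.0 = 15825 J
q3 (heat water 0.0→100.0 °C): 48.1 × 4.2 × 100.0 = 20202 J
q4 (vaporize at 100 °C): 48.1 × 2263.0 = 108850 J
q5 (heat steam 100.0→126.3 °C): 48.1 × 1.97 × 26.3 = 2492 J
Total: 2808 + 15825 + 20202 + 108850 + 2492 = 150177 J = 150 kJ

q = 150 kJ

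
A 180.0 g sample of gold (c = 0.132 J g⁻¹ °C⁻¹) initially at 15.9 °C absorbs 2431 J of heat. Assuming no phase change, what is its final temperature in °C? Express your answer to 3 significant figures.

T_f = 118 °C

ΔT = q / (m c) = 2431 / (180.0 × 0.132) = 102.3 °C
T_f = 15.9 + 102.3 = 118.2 °C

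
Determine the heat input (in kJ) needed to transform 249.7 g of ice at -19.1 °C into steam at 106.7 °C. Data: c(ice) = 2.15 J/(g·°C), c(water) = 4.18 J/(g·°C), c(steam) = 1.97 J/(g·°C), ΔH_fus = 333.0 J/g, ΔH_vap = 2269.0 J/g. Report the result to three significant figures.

q = 768 kJ

q1 (heat ice -19.1→0.0 °C): 249.7 × 2.15 × 19.1 = 10254 J
q2 (melt at 0 °C): 249.7 × 333.0 = 83150 J
q3 (heat water 0.0→100.0 °C): 249.7 × 4.18 × 100.0 = 104375 J
q4 (vaporize at 100 °C): 249.7 × 2269.0 = 566569 J
q5 (heat steam 100.0→106.7 °C): 249.7 × 1.97 × 6.7 = 3296 J
Total: 10254 + 83150 + 104375 + 566569 + 3296 = 767644 J = 768 kJ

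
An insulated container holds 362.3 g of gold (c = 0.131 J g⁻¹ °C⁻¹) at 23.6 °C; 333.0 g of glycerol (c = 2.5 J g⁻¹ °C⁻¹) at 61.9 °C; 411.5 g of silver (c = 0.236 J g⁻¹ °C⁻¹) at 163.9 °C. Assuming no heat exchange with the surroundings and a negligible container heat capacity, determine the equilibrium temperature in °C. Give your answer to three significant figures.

Σ mᵢcᵢ(T − Tᵢ) = 0  ⇒  T = Σ mᵢcᵢTᵢ / Σ mᵢcᵢ
Σ mᵢcᵢ = 362.3×0.131 + 333.0×2.5 + 411.5×0.236 = 977.0753
Σ mᵢcᵢTᵢ = 47.4613×23.6 + 832.5×61.9 + 97.114×163.9 = 68569
T = 68569 / 977.0753 = 70.18 °C

T_f = 70.2 °C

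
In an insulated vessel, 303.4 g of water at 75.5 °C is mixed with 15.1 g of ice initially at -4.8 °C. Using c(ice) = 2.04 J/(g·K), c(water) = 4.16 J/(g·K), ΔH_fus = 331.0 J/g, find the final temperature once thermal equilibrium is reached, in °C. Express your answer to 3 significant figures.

Heat to bring ice to 0 °C and melt it: q₁ = 15.1×2.04×4.8 + 15.1×331.0 = 5146.0 J
Heat the water can supply cooling to 0 °C: 303.4×4.16×75.5 = 95291.9 J > q₁, so all ice melts.
Energy balance: 303.4×4.16×(75.5 − T) = 5146.0 + 15.1×4.16×(T − 0)
1262.144(75.5 − T) = 5146.0 + 62.816 T
95291.9 − 5146.0 = 1324.960 T
T = 90145.9 / 1324.960 = 68.04 °C

T_f = 68.0 °C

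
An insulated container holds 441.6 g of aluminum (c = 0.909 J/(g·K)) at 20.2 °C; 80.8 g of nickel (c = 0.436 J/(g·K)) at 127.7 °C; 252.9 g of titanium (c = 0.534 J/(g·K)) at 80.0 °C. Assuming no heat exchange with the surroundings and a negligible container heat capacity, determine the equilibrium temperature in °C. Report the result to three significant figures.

T_f = 41.0 °C

Σ mᵢcᵢ(T − Tᵢ) = 0  ⇒  T = Σ mᵢcᵢTᵢ / Σ mᵢcᵢ
Σ mᵢcᵢ = 441.6×0.909 + 80.8×0.436 + 252.9×0.534 = 571.6918
Σ mᵢcᵢTᵢ = 401.4144×20.2 + 35.2288×127.7 + 135.0486×80.0 = 23411
T = 23411 / 571.6918 = 40.95 °C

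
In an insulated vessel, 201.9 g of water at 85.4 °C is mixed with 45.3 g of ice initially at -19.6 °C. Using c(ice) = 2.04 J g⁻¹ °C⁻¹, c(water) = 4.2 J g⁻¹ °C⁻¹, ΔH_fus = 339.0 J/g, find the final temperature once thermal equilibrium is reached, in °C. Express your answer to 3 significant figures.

Heat to bring ice to 0 °C and melt it: q₁ = 45.3×2.04×19.6 + 45.3×339.0 = 17168 J
Heat the water can supply cooling to 0 °C: 201.9×4.2×85.4 = 72417.5 J > q₁, so all ice melts.
Energy balance: 201.9×4.2×(85.4 − T) = 17168 + 45.3×4.2×(T − 0)
847.98(85.4 − T) = 17168 + 190.26 T
72417.5 − 17168 = 1038.24 T
T = 55249.5 / 1038.24 = 53.21 °C

T_f = 53.2 °C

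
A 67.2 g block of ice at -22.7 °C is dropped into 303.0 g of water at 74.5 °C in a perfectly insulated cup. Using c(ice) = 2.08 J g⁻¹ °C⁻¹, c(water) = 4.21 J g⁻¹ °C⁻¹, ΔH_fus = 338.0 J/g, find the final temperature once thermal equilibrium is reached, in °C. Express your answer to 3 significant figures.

T_f = 44.4 °C

Heat to bring ice to 0 °C and melt it: q₁ = 67.2×2.08×22.7 + 67.2×338.0 = 25887 J
Heat the water can supply cooling to 0 °C: 303.0×4.21×74.5 = 95034.4 J > q₁, so all ice melts.
Energy balance: 303.0×4.21×(74.5 − T) = 25887 + 67.2×4.21×(T − 0)
1275.63(74.5 − T) = 25887 + 282.912 T
95034.4 − 25887 = 1558.542 T
T = 69147.4 / 1558.542 = 44.37 °C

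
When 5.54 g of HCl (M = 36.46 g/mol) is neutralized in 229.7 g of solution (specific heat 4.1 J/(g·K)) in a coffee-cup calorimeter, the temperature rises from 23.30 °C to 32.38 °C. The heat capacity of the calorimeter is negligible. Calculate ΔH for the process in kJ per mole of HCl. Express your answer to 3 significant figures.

ΔH = -56.3 kJ/mol

|ΔT| = |32.38 − 23.30| = 9.08 °C
|q_surr| = (229.7 × 4.1) × 9.08 = 941.77 × 9.08 = 8551 J
n(HCl) = 5.54 / 36.46 = 0.1519 mol
Temperature rose, so q_rxn = −|q_surr| = -8.551 kJ
ΔH = q_rxn / n = -56.29 kJ/mol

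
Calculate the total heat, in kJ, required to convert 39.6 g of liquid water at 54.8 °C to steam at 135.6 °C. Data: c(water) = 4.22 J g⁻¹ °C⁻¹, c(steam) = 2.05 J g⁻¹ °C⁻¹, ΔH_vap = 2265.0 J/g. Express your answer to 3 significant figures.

q = 100 kJ

q1 (heat water 54.8→100.0 °C): 39.6 × 4.22 × 45.2 = 7553 J
q2 (vaporize at 100 °C): 39.6 × 2265.0 = 89694 J
q3 (heat steam 100.0→135.6 °C): 39.6 × 2.05 × 35.6 = 2890 J
Total: 7553 + 89694 + 2890 = 100137 J = 100 kJ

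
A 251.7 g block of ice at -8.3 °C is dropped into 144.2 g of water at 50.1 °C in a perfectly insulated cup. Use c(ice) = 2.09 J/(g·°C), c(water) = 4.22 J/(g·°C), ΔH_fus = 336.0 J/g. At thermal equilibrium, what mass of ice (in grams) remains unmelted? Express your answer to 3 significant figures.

m_ice remaining = 174 g

Heat to warm all ice to 0 °C: 251.7×2.09×8.3 = 4366.2 J
Heat released by water cooling to 0 °C: 144.2×4.22×50.1 = 30487 J
30487 J < 4366.2 + 251.7×336.0 = 88937.4 J, so not all ice melts; final T = 0 °C.
Heat left for melting: 30487 − 4366.2 = 26120.8 J
Mass melted = 26120.8 / 336.0 = 77.74 g
Ice remaining = 251.7 − 77.74 = 173.96 g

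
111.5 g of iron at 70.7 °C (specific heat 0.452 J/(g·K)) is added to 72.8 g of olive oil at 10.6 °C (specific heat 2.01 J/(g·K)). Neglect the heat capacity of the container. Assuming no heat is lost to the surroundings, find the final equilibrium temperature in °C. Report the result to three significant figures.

Heat lost by iron = heat gained by olive oil.
(111.5)(0.452)(70.7 − T) = (72.8)(2.01)(T − 10.6)
50.398 (70.7 − T) = 146.328 (T − 10.6)
3563.1 − 50.398 T = 146.328 T − 1551.1
5114.2 = 196.726 T
T = 26.00 °C

T_f = 26.0 °C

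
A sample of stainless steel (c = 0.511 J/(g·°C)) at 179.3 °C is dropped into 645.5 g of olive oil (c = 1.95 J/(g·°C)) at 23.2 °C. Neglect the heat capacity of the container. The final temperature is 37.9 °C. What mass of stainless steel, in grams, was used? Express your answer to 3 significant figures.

m = 256 g

q_gained = (645.5 × 1.95) × (37.9 − 23.2) = 18500 J
q_lost = m × 0.511 × (179.3 − 37.9) = 72.2554 m
m = 18500 / 72.2554 = 256 g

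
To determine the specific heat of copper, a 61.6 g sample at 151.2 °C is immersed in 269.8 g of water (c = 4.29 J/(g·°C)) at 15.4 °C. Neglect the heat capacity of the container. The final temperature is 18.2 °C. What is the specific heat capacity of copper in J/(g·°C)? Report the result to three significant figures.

q_gained = (269.8 × 4.29) × (18.2 − 15.4) = 3241 J
q_lost = 61.6 × c × (151.2 − 18.2) = 8192.8 c
Set equal: c = 3241 / 8192.8 = 0.396 J/(g·°C)

c = 0.396 J/(g·°C)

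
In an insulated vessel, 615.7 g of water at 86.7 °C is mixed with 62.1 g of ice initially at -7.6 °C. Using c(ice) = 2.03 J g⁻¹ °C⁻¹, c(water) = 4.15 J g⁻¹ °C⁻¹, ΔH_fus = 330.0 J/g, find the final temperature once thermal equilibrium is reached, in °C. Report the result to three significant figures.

T_f = 71.1 °C

Heat to bring ice to 0 °C and melt it: q₁ = 62.1×2.03×7.6 + 62.1×330.0 = 21451 J
Heat the water can supply cooling to 0 °C: 615.7×4.15×86.7 = 221532 J > q₁, so all ice melts.
Energy balance: 615.7×4.15×(86.7 − T) = 21451 + 62.1×4.15×(T − 0)
2555.155(86.7 − T) = 21451 + 257.715 T
221532 − 21451 = 2812.870 T
T = 200081 / 2812.870 = 71.13 °C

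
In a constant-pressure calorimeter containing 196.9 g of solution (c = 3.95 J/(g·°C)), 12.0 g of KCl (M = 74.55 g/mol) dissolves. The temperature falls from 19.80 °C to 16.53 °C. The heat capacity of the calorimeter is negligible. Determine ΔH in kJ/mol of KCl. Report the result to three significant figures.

|ΔT| = |16.53 − 19.80| = 3.27 °C
|q_surr| = (196.9 × 3.95) × 3.27 = 777.755 × 3.27 = 2543 J
n(KCl) = 12.0 / 74.55 = 0.1610 mol
Temperature fell, so q_rxn = +|q_surr| = 2.543 kJ
ΔH = q_rxn / n = 15.80 kJ/mol

ΔH = 15.8 kJ/mol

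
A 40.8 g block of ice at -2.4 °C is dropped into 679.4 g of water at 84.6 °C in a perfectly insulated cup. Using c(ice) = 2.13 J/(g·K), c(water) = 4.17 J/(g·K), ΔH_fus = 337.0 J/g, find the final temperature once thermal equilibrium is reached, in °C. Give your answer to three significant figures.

Heat to bring ice to 0 °C and melt it: q₁ = 40.8×2.13×2.4 + 40.8×337.0 = 13958 J
Heat the water can supply cooling to 0 °C: 679.4×4.17×84.6 = 239680 J > q₁, so all ice melts.
Energy balance: 679.4×4.17×(84.6 − T) = 13958 + 40.8×4.17×(T − 0)
2833.098(84.6 − T) = 13958 + 170.136 T
239680 − 13958 = 3003.234 T
T = 225722 / 3003.234 = 75.16 °C

T_f = 75.2 °C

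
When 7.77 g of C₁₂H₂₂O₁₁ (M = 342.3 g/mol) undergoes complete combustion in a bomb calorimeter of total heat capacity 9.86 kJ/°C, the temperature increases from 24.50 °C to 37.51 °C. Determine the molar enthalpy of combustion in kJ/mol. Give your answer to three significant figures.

ΔH = -5650 kJ/mol

ΔT = 37.51 − 24.50 = 13.01 °C
q_cal = C_cal × ΔT = 9.86 × 13.01 = 128.2786 kJ
n = 7.77 / 342.3 = 0.02270 mol
q_rxn = −q_cal = -128.2786 kJ
ΔH = -128.2786 / 0.02270 = -5651 kJ/mol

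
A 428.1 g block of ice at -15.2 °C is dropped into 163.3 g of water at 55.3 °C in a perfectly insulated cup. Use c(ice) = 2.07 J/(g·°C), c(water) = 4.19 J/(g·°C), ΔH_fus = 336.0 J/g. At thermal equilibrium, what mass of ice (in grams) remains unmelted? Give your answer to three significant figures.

m_ice remaining = 356 g

Heat to warm all ice to 0 °C: 428.1×2.07×15.2 = 13470 J
Heat released by water cooling to 0 °C: 163.3×4.19×55.3 = 37838 J
37838 J < 13470 + 428.1×336.0 = 157311.6 J, so not all ice melts; final T = 0 °C.
Heat left for melting: 37838 − 13470 = 24368 J
Mass melted = 24368 / 336.0 = 72.52 g
Ice remaining = 428.1 − 72.52 = 355.58 g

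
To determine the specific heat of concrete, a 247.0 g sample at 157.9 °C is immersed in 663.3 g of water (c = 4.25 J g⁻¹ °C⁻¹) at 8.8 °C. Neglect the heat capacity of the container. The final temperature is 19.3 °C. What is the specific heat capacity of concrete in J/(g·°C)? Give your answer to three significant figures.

q_gained = (663.3 × 4.25) × (19.3 − 8.8) = 29600 J
q_lost = 247.0 × c × (157.9 − 19.3) = 34234.2 c
Set equal: c = 29600 / 34234.2 = 0.865 J/(g·°C)

c = 0.865 J/(g·°C)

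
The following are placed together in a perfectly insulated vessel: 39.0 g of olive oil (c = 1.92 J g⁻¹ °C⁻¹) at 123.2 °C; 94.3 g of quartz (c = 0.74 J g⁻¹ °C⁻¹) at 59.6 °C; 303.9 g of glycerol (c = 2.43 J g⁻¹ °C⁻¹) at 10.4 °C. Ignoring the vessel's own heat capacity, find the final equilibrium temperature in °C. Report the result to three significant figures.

Σ mᵢcᵢ(T − Tᵢ) = 0  ⇒  T = Σ mᵢcᵢTᵢ / Σ mᵢcᵢ
Σ mᵢcᵢ = 39.0×1.92 + 94.3×0.74 + 303.9×2.43 = 883.139
Σ mᵢcᵢTᵢ = 74.88×123.2 + 69.782×59.6 + 738.477×10.4 = 21064
T = 21064 / 883.139 = 23.85 °C

T_f = 23.9 °C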